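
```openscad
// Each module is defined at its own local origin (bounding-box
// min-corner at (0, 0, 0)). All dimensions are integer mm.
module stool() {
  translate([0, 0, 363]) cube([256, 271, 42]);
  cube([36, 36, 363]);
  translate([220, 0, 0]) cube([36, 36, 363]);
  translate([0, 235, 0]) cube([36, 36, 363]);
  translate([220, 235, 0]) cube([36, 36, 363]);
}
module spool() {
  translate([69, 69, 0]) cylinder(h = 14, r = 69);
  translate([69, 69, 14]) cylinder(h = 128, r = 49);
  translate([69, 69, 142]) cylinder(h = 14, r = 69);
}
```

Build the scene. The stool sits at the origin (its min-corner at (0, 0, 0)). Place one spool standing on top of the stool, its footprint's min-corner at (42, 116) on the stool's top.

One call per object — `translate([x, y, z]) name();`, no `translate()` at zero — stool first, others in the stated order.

stool();
translate([42, 116, 405]) spool();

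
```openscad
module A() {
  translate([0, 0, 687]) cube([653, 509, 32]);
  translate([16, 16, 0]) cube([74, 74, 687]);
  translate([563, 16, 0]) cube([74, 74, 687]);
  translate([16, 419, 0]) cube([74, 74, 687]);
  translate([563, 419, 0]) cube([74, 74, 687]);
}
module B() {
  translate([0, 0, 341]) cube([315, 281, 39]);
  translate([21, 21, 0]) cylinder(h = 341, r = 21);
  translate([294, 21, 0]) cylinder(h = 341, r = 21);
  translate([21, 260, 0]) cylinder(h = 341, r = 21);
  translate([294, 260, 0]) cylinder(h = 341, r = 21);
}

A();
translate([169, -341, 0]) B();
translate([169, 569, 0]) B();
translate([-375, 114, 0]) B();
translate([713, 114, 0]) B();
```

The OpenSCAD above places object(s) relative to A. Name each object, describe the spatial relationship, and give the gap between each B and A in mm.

A is a table. B is a stool. Four stools sit around the table at the −y, +y, −x, +x sides. The gap between each stool and the table is 60 mm.

Each stool's nearest face is 60 mm from the table's bounding box.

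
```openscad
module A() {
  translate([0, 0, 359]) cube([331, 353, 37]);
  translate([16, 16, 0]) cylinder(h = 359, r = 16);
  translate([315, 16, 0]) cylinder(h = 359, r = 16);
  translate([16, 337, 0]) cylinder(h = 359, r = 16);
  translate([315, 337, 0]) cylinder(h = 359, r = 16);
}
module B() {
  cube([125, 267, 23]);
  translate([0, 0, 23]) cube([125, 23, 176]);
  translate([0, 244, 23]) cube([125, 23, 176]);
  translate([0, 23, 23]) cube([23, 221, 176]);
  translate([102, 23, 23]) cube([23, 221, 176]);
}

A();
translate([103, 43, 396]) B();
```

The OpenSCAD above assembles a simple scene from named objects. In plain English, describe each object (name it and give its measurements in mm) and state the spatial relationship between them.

A is a simple wooden stool: a rectangular seat 331 mm (x) by 353 mm (y), 37 mm thick, top face at z = 396 mm, on four round legs, each 32 mm in diameter. The legs rest on z = 0, each leg's axis is inset half a diameter from the nearest pair of seat edges (so the leg's bounding box is flush with the corner).

B is an open storage box with external size 125×267×199 mm and wall thickness 23 mm (the base is also 23 mm thick). The base covers the whole footprint; the four walls stand on the base, with the y-facing walls full-width and the x-facing walls fitting between their inner faces.

The open box is on top of the stool, centred.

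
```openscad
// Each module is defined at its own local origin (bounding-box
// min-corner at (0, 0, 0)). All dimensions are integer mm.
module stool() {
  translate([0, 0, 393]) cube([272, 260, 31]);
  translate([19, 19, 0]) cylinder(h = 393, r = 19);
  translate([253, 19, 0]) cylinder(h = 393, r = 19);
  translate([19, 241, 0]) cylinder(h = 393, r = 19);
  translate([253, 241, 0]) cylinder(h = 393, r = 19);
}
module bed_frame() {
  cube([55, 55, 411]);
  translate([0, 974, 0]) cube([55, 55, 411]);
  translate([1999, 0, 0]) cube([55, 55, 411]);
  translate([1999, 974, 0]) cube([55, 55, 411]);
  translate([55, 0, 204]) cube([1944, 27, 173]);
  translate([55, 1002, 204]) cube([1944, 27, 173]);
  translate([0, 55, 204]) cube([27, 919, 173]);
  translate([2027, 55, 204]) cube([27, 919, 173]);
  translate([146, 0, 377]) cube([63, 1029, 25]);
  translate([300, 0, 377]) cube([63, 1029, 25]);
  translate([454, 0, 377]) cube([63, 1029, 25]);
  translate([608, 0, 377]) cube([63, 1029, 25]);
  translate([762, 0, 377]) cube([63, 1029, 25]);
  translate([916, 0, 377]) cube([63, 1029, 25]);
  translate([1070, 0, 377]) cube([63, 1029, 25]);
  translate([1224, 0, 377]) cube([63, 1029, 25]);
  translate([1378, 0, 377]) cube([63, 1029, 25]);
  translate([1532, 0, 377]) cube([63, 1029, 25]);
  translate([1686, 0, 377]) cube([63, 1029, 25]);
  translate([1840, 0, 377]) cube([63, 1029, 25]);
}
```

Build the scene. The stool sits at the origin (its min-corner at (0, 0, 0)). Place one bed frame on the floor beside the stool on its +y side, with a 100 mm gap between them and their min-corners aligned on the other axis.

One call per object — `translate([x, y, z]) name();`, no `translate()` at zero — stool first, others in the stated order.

stool();
translate([0, 360, 0]) bed_frame();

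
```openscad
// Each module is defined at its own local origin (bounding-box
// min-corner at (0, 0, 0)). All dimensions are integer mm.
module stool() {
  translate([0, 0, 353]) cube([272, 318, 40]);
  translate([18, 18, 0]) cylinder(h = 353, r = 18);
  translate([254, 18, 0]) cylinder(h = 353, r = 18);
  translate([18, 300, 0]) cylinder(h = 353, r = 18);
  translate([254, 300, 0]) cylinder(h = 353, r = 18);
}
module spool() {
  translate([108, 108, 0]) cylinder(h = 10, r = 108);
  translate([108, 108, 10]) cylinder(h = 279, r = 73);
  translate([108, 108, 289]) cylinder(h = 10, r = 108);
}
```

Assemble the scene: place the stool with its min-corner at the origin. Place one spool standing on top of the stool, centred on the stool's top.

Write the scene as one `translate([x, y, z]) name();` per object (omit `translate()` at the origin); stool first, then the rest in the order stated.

stool();
translate([28, 51, 393]) spool();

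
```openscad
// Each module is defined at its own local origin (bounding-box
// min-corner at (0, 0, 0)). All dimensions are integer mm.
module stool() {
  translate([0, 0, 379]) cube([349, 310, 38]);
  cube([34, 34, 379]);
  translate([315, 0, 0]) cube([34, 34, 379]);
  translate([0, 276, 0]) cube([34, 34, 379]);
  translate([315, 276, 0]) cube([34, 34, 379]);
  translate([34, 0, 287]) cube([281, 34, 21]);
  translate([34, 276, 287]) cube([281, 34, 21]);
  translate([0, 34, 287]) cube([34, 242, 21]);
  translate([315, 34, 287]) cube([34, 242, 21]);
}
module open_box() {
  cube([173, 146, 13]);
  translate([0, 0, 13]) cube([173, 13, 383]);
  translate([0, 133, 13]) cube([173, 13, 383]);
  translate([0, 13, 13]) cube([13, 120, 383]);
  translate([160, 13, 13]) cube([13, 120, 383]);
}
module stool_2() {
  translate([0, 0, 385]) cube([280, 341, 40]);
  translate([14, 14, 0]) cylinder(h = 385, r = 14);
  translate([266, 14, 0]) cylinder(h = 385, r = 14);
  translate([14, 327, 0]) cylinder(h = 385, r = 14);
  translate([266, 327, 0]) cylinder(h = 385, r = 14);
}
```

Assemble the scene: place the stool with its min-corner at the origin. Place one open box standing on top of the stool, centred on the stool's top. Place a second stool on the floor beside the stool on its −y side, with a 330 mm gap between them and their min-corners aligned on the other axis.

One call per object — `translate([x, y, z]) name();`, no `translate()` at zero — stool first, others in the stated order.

stool();
translate([88, 82, 417]) open_box();
translate([0, -671, 0]) stool_2();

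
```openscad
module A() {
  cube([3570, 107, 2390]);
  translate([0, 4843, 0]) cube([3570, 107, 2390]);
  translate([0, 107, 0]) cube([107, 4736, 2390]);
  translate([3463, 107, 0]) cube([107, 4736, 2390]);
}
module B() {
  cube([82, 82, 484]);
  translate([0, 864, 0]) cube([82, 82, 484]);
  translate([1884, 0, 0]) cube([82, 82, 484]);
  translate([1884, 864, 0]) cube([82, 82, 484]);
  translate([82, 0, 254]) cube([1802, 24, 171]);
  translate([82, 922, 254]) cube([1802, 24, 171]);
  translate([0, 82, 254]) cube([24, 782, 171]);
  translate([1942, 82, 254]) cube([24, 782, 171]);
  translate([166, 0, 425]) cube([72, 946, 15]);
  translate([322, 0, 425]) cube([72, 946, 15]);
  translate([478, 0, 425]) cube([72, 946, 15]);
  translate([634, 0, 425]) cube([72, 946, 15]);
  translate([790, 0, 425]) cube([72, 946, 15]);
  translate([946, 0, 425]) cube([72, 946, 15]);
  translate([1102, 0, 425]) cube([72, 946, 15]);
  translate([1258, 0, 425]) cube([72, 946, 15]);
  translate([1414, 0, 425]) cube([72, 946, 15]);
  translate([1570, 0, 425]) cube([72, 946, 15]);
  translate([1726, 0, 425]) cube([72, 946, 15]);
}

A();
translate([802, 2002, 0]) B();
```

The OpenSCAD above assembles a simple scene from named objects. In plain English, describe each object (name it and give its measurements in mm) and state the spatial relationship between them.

A is a box-shaped house frame (walls only): outside footprint 3570×4950 mm, wall height 2390 mm, wall thickness 107 mm. The two y-facing walls run the full x-width; the two x-facing walls fit between the inner faces of the y-facing walls.

B is a bed frame 1966 mm long (x) by 946 mm wide (y). Four 82×82 mm corner posts, 484 mm tall, at the corners of the footprint. Four rails of 24 mm thickness and 171 mm height run between adjacent posts with their undersides at z = 254 mm, their outer faces flush with the outside of the frame (the two x-running rails run between the posts' inner faces; the two y-running rails run between the posts' inner faces). 11 slats, each 72 mm wide (x) and 15 mm thick, lie across the top of the two x-running rails, running the full 946 mm width of the frame in y; the slats are evenly spaced along x between the inner faces of the end posts with equal gaps (rounded down to the nearest mm) at the −x end and between each pair — any rounding remainder accumulates at the +x end.

The bed frame sits inside the house frame, centred.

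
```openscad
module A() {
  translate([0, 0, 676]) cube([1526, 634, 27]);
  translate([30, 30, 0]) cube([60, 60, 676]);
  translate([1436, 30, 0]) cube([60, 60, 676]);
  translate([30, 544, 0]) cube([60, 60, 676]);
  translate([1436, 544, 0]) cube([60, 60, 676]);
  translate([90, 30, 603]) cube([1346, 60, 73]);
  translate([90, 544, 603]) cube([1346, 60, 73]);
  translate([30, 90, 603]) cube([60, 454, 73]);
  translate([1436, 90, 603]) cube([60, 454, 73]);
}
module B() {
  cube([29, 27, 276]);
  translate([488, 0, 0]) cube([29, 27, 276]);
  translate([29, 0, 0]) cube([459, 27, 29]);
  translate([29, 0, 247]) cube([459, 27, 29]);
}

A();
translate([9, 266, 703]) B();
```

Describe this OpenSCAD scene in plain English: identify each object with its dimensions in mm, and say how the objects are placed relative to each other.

A is a rectangular dining table. The top is 1526×634×27 mm with its upper surface at z = 703 mm. It stands on four 60×60 mm square legs, each inset 30 mm from the nearest pair of top edges, running from the floor to the underside of the top. Four apron rails, 60 mm thick and 73 mm tall, run between adjacent legs with their top edges flush with the underside of the top and their outer faces flush with the legs' outer faces.

B is a rectangular picture frame lying in the x–z plane (depth along y). The opening is 459 mm wide (x) by 218 mm tall (z), surrounded by a border 29 mm wide on all four sides. The frame is 27 mm deep and is made of two full-height vertical stiles with two horizontal rails fitted between them.

The picture frame is on top of the table.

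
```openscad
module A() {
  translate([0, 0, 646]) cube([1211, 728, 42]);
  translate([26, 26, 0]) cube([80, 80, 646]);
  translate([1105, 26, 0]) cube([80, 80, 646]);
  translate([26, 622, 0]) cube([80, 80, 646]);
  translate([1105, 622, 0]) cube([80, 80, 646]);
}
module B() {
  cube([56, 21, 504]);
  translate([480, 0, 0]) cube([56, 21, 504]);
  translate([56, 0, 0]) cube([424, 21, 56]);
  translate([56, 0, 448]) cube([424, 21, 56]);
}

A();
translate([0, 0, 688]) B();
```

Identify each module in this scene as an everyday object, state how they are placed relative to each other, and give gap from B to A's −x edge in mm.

The picture frame's min-x is at 0; the table's min-x is 0; gap = 0 mm.

A is a table. B is a picture frame. The picture frame is on top of the table. The gap from the picture frame to the table's −x edge is 0 mm.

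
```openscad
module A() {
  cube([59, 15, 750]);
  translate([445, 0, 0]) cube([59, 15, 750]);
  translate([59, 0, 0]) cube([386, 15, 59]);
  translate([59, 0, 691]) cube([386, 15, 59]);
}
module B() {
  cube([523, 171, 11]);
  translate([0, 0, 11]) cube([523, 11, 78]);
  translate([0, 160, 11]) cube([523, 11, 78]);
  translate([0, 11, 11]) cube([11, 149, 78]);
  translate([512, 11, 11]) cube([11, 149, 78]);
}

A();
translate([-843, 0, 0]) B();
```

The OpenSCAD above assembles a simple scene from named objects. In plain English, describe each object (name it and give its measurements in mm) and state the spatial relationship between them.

A is a picture frame with a 386×632 mm rectangular opening (x by z) and a uniform 59 mm border on every side. Frame depth is 15 mm along y. It is built from two vertical stiles running the full outside height and two horizontal rails spanning the gap between the stiles.

B is an open-topped rectangular box: outside dimensions 523×171×89 mm, with a uniform wall and base thickness of 11 mm. The base is a full 523×171 slab on the floor; four walls sit on top of the base. The front and back walls (the −y and +y sides) span the full width; the two side walls fit between them.

The open box is on the floor beside the picture frame on its −x side.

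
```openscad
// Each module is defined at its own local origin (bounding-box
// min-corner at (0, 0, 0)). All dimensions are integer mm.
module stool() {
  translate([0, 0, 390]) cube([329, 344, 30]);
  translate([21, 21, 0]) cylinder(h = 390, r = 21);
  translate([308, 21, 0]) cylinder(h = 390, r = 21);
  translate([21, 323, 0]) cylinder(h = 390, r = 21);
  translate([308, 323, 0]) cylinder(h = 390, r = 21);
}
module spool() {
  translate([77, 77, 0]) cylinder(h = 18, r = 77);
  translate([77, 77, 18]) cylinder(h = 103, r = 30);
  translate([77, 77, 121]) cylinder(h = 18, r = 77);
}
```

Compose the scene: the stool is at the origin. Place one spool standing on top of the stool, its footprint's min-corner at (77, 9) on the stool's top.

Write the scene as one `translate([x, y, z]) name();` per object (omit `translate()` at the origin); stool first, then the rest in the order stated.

stool();
translate([77, 9, 420]) spool();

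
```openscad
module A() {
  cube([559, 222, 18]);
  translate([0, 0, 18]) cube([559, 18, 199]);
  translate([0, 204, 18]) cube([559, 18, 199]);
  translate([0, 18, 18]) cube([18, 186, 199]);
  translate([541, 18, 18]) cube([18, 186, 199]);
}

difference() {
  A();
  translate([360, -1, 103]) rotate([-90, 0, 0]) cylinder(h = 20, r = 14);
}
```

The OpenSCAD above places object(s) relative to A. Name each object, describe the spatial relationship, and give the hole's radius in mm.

The subtracted cylinder has r = 14 mm.

A is an open box. The open box has a circular hole through its front wall. The hole's radius is 14 mm.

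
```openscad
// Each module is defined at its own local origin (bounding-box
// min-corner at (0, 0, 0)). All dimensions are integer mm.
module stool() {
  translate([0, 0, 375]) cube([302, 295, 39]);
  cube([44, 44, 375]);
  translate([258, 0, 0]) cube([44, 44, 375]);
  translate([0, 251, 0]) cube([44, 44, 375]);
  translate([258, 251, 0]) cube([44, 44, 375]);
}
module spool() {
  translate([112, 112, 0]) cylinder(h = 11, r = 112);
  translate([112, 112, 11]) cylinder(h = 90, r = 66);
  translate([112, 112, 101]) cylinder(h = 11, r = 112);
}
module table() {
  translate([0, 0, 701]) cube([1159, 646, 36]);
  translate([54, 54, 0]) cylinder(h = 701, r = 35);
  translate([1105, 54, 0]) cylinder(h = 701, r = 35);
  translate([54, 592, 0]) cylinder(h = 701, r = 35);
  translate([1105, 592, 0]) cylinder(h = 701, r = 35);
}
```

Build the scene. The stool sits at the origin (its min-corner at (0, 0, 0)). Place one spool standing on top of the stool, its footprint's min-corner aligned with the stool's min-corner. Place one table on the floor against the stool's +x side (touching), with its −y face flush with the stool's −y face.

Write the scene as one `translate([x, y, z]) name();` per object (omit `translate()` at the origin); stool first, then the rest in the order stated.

stool();
translate([0, 0, 414]) spool();
translate([302, 0, 0]) table();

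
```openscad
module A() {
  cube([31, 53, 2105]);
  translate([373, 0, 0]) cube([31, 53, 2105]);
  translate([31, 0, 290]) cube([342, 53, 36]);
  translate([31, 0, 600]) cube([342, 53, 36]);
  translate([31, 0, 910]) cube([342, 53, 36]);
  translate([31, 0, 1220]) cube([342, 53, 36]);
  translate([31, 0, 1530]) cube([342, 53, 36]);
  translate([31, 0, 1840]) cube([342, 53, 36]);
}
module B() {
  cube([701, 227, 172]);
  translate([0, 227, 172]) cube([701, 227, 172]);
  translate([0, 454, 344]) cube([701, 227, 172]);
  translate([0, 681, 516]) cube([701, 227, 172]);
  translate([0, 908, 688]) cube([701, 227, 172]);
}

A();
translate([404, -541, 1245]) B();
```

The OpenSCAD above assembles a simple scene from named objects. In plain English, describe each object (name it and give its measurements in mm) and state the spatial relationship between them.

A is a straight ladder. Two 31×53 mm vertical rails, 2105 mm tall, stand 404 mm apart (outside-to-outside) with their front faces coplanar on the −y side. 6 rungs, each 53 mm deep and 36 mm tall, span between the inner faces of the rails, front faces flush with the rails. The lowest rung's underside is at z = 290 mm and rungs are spaced 310 mm apart (underside to underside).

B is a run of 5 identical solid stair steps. Each tread is 701×227 mm and each step block is 172 mm high. Step 1 rests on the floor; step k is offset from step 1 by (k−1)×227 mm in y and (k−1)×172 mm in z.

The staircase is beside the ladder with their tops flush at z = 2105.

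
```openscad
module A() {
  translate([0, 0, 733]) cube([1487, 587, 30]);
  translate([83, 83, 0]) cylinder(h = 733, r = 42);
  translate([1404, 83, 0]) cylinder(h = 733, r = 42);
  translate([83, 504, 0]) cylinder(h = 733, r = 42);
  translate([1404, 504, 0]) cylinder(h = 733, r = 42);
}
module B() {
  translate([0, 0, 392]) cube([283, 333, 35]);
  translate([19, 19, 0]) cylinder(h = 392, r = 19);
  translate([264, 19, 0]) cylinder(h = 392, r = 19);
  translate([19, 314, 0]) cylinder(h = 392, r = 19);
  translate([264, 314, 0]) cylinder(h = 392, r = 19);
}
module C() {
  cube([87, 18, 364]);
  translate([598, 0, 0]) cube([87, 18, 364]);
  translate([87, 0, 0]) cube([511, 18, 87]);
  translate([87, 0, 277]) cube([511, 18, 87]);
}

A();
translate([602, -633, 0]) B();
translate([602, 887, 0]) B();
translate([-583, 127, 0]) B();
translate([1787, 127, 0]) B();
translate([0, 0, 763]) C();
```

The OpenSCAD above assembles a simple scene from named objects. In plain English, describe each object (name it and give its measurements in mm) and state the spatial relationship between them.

A is a table: top 1487 mm (x) × 587 mm (y), 30 mm thick, upper face at z = 763 mm, on four round legs of 84 mm diameter, each leg's bounding box inset 41 mm from the nearest pair of top edges, running from z = 0 to the bottom of the top.

B is a four-legged stool. The seat is a 283×333×35 mm slab whose top surface is at z = 427 mm; four round legs, each 38 mm in diameter, run from the floor (z = 0) to the underside of the seat, each leg's axis is inset half a diameter from the nearest pair of seat edges (so the leg's bounding box is flush with the corner).

C is a picture frame with a 511×190 mm rectangular opening (x by z) and a uniform 87 mm border on every side. Frame depth is 18 mm along y. It is built from two vertical stiles running the full outside height and two horizontal rails spanning the gap between the stiles.

Four stools sit around the table at the −y, +y, −x, +x sides. The picture frame is on top of the table.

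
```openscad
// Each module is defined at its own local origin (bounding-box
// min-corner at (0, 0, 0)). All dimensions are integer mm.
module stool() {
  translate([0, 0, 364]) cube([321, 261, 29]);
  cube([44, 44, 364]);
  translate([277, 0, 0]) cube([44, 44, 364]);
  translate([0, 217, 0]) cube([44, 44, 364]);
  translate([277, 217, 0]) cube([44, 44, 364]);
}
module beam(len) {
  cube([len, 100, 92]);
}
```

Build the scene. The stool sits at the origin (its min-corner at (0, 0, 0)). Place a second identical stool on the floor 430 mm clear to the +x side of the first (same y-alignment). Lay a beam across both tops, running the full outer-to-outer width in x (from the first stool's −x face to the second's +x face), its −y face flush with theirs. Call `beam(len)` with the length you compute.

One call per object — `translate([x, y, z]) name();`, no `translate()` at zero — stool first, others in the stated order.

stool();
translate([751, 0, 0]) stool();
translate([0, 0, 393]) beam(1072);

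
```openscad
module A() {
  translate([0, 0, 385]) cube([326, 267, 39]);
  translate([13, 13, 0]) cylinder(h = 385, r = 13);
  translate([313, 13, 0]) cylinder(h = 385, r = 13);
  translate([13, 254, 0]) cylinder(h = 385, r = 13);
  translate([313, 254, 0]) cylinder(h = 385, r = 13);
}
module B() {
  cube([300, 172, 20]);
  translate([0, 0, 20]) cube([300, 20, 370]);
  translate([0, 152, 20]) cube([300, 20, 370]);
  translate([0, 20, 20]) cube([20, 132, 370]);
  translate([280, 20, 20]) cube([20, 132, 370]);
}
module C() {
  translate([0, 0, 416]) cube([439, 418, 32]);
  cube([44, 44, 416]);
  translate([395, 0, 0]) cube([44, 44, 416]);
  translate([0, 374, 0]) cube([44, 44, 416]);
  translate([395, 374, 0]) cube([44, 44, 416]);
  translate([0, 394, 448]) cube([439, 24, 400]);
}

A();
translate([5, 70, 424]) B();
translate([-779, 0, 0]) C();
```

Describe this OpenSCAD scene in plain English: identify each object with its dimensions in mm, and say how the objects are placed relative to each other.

A is a simple wooden stool: a rectangular seat 326 mm (x) by 267 mm (y), 39 mm thick, top face at z = 424 mm, on four round legs, each 26 mm in diameter. The legs rest on z = 0, each leg's axis is inset half a diameter from the nearest pair of seat edges (so the leg's bounding box is flush with the corner).

B is an open storage box with external size 300×172×390 mm and wall thickness 20 mm (the base is also 20 mm thick). The base covers the whole footprint; the four walls stand on the base, with the y-facing walls full-width and the x-facing walls fitting between their inner faces.

C is a chair: 439×418 mm seat, 32 mm thick, top at z = 448 mm, on four 44 mm square corner legs flush with the seat edges. A 24 mm thick backrest slab spans the full seat width, extending 400 mm above the seat top, its back face flush with the seat's +y edge.

The open box is on top of the stool. The chair is on the floor beside the stool on its −x side.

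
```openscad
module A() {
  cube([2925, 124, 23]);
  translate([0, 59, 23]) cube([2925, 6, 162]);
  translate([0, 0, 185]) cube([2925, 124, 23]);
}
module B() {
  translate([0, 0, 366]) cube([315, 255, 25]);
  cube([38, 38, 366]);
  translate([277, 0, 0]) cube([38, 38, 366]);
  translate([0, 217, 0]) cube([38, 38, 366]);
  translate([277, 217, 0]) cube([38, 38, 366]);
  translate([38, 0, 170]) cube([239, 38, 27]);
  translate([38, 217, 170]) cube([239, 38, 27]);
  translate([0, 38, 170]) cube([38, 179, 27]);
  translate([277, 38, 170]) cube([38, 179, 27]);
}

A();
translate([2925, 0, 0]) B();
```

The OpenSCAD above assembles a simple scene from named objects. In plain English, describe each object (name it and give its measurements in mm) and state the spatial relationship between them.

A is an I-beam lying along x, 2925 mm long. Overall section height 208 mm. Two flanges 124 mm wide (y) and 23 mm thick, one on the floor and one at the top; a web 6 mm thick runs between them, centred on the flange width.

B is a four-legged stool. The seat is a 315×255×25 mm slab whose top surface is at z = 391 mm; four square legs, each 38×38 mm in cross-section, run from the floor (z = 0) to the underside of the seat, each flush with a corner of the seat. Four stretchers, 38 mm wide and 27 mm tall, connect adjacent legs with their undersides at z = 170 mm, each running between the inner faces of the legs it joins and aligned with the legs' outer faces on the other axis.

The stool is against the I-beam's +x side, with their −y faces flush.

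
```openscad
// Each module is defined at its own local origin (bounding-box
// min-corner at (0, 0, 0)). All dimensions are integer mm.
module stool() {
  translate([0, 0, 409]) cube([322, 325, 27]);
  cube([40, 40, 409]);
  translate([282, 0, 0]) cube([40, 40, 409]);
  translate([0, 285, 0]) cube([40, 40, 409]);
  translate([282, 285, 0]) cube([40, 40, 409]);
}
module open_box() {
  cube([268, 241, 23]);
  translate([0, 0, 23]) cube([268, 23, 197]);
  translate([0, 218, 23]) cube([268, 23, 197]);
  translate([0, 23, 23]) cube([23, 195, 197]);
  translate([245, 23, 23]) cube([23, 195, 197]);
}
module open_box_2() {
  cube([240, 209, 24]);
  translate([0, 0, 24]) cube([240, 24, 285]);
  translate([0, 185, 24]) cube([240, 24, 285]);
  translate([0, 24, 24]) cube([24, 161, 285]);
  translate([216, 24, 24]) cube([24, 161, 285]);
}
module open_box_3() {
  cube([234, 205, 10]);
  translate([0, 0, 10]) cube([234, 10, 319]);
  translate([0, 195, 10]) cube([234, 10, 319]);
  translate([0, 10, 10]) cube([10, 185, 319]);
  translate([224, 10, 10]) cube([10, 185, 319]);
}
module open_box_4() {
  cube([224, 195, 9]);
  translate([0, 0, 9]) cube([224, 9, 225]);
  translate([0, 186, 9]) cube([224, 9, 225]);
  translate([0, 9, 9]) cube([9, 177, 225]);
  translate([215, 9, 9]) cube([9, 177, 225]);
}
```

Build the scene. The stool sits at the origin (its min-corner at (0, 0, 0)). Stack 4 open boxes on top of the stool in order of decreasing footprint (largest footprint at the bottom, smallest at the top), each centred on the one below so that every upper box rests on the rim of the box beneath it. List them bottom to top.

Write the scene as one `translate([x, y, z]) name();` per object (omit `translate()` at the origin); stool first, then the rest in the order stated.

stool();
translate([27, 42, 436]) open_box();
translate([41, 58, 656]) open_box_2();
translate([44, 60, 965]) open_box_3();
translate([49, 65, 1294]) open_box_4();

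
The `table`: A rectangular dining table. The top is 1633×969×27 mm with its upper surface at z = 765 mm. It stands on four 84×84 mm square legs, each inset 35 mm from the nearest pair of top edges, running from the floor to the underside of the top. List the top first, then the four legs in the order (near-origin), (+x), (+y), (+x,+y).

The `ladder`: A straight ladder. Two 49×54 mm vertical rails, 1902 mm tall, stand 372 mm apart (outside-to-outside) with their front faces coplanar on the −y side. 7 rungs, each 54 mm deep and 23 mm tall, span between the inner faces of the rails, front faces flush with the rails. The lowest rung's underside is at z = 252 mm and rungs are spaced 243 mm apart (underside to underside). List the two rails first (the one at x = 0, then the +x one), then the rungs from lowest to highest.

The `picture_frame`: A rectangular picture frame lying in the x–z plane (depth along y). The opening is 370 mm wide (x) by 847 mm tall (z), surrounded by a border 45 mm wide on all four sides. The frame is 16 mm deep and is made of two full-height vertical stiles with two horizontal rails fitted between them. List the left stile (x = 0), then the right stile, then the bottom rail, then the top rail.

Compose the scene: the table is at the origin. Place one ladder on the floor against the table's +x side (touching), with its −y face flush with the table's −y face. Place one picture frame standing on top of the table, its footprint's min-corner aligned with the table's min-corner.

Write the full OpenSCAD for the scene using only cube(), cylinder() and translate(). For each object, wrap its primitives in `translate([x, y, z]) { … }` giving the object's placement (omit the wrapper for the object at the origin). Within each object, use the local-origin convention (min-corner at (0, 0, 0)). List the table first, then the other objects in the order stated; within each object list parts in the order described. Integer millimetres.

translate([0, 0, 738]) cube([1633, 969, 27]);
translate([35, 35, 0]) cube([84, 84, 738]);
translate([1514, 35, 0]) cube([84, 84, 738]);
translate([35, 850, 0]) cube([84, 84, 738]);
translate([1514, 850, 0]) cube([84, 84, 738]);
translate([1633, 0, 0]) {
  cube([49, 54, 1902]);
  translate([323, 0, 0]) cube([49, 54, 1902]);
  translate([49, 0, 252]) cube([274, 54, 23]);
  translate([49, 0, 495]) cube([274, 54, 23]);
  translate([49, 0, 738]) cube([274, 54, 23]);
  translate([49, 0, 981]) cube([274, 54, 23]);
  translate([49, 0, 1224]) cube([274, 54, 23]);
  translate([49, 0, 1467]) cube([274, 54, 23]);
  translate([49, 0, 1710]) cube([274, 54, 23]);
}
translate([0, 0, 765]) {
  cube([45, 16, 937]);
  translate([415, 0, 0]) cube([45, 16, 937]);
  translate([45, 0, 0]) cube([370, 16, 45]);
  translate([45, 0, 892]) cube([370, 16, 45]);
}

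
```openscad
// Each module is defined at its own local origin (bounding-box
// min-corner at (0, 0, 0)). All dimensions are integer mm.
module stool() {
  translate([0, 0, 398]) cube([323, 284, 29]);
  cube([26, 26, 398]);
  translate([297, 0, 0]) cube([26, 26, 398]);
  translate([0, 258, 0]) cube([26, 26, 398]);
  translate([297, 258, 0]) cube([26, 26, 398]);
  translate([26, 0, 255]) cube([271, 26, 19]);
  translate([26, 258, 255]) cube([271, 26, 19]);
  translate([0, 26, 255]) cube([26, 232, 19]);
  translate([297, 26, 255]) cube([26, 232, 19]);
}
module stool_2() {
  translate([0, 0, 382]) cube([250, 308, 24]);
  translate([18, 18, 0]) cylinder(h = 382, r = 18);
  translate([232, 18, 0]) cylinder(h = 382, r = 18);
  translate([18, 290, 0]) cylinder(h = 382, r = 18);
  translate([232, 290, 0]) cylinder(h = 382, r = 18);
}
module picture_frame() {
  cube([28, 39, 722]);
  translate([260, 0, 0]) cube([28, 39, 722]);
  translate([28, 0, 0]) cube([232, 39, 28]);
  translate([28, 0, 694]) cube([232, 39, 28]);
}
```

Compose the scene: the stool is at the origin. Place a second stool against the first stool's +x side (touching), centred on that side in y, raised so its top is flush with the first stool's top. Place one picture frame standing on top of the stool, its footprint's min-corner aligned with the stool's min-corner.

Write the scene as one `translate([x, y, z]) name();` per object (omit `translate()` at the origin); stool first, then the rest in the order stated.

stool();
translate([323, -12, 21]) stool_2();
translate([0, 0, 427]) picture_frame();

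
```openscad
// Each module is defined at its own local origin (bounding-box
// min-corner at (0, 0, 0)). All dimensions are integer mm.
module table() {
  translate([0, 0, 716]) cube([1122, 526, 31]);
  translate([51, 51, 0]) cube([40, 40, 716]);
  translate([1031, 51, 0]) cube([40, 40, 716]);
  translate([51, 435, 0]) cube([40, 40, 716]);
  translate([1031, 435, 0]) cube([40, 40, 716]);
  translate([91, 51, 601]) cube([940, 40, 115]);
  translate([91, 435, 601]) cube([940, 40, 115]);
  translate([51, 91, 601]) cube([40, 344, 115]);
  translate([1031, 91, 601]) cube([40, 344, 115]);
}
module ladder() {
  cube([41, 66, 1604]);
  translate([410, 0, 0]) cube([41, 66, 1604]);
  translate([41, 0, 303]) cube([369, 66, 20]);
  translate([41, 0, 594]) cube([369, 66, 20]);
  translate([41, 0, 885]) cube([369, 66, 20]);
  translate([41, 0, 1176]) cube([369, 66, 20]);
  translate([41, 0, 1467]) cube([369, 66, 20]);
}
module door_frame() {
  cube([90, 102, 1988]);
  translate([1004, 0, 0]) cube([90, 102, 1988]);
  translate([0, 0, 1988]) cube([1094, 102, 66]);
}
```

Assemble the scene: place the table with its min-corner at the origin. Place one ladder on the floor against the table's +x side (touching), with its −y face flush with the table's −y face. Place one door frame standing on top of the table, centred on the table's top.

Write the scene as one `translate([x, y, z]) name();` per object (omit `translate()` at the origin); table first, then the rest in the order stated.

table();
translate([1122, 0, 0]) ladder();
translate([14, 212, 747]) door_frame();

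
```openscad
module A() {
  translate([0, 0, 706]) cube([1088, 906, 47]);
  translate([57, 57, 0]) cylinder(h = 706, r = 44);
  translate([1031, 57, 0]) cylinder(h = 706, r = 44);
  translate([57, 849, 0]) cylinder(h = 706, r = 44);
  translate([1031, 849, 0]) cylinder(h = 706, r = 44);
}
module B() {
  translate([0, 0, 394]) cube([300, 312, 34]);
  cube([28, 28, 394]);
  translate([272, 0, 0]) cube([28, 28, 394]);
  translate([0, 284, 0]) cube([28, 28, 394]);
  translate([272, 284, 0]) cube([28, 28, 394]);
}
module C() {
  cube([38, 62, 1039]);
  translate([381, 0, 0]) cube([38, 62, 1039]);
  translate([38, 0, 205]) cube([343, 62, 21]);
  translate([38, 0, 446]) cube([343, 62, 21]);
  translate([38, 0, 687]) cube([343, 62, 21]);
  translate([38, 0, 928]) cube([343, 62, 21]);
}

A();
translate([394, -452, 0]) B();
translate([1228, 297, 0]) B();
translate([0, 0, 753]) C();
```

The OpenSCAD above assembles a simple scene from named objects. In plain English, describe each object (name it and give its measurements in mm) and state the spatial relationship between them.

A is a table with a 1088×906 mm rectangular top, 47 mm thick, top surface at z = 753 mm, supported by four round legs of 88 mm diameter, each leg's bounding box inset 13 mm from the nearest pair of top edges, running from the floor.

B is a four-legged stool. The seat is a 300×312×34 mm slab whose top surface is at z = 428 mm; four square legs, each 28×28 mm in cross-section, run from the floor (z = 0) to the underside of the seat, each flush with a corner of the seat.

C is a wooden ladder with two side rails of 38×62 mm section and 1039 mm height, set 419 mm apart overall. Between them run 4 rectangular rungs (62 mm deep, 21 mm thick), front faces flush with the rails' −y face. The bottom of the first rung is 205 mm above the floor and each subsequent rung is 241 mm higher than the one below.

Two stools sit around the table at the −y, +x sides. The ladder is on top of the table.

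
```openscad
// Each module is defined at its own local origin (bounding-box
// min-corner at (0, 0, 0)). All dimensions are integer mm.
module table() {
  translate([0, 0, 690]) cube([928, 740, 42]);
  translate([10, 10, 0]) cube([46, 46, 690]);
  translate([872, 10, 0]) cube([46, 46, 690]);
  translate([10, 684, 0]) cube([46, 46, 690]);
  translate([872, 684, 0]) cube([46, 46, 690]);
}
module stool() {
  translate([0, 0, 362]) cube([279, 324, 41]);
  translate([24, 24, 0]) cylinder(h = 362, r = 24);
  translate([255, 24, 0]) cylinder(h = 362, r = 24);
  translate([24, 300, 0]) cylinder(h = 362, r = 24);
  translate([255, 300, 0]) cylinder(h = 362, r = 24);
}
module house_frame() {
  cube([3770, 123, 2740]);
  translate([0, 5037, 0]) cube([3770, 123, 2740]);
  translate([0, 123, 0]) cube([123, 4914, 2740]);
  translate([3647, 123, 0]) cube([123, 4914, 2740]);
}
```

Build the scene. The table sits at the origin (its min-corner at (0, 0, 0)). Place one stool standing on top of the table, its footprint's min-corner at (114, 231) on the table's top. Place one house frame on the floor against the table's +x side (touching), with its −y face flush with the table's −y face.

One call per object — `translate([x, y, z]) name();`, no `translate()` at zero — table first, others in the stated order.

table();
translate([114, 231, 732]) stool();
translate([928, 0, 0]) house_frame();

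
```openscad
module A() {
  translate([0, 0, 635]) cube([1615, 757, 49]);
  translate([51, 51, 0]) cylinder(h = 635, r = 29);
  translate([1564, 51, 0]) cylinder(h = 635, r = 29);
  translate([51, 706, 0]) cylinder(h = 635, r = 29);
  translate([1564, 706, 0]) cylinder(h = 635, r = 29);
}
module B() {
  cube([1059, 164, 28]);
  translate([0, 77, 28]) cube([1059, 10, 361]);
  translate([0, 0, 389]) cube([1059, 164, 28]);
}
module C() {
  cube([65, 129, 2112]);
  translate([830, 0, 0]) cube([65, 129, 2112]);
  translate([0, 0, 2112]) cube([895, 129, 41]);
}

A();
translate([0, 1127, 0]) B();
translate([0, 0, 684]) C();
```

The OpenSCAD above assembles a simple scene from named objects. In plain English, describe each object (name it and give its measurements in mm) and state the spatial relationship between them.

A is a table: top 1615 mm (x) × 757 mm (y), 49 mm thick, upper face at z = 684 mm, on four round legs of 58 mm diameter, each leg's bounding box inset 22 mm from the nearest pair of top edges, running from z = 0 to the bottom of the top.

B is an I-beam lying along x, 1059 mm long. Overall section height 417 mm. Two flanges 164 mm wide (y) and 28 mm thick, one on the floor and one at the top; a web 10 mm thick runs between them, centred on the flange width.

C is a door frame. The clear opening is 765 mm wide and 2112 mm high. Two 65 mm wide jambs, 129 mm deep, stand either side of the opening from the floor to the top of the opening. A 41 mm thick head sits across the top of both jambs, spanning the full outside width of the frame.

The I-beam is on the floor beside the table on its +y side. The door frame is on top of the table.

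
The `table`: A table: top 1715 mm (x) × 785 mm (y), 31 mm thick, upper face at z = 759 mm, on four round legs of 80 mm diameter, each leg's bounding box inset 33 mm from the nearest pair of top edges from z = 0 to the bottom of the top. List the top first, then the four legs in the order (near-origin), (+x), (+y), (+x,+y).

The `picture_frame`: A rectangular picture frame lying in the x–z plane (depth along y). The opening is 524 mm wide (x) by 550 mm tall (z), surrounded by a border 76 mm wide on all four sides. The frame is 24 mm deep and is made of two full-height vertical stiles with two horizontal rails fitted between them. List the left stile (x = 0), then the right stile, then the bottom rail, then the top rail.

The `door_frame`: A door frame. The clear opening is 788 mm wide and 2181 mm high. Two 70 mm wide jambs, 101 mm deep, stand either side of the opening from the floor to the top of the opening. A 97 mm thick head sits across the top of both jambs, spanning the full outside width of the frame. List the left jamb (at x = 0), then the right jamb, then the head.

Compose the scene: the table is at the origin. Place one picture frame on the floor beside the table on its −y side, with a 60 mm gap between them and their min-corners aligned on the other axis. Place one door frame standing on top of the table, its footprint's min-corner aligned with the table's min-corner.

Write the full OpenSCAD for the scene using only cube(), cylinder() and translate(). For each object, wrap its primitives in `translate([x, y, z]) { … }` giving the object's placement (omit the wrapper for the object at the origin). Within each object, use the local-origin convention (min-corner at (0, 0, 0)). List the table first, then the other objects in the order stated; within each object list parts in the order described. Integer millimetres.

translate([0, 0, 728]) cube([1715, 785, 31]);
translate([73, 73, 0]) cylinder(h = 728, r = 40);
translate([1642, 73, 0]) cylinder(h = 728, r = 40);
translate([73, 712, 0]) cylinder(h = 728, r = 40);
translate([1642, 712, 0]) cylinder(h = 728, r = 40);
translate([0, -84, 0]) {
  cube([76, 24, 702]);
  translate([600, 0, 0]) cube([76, 24, 702]);
  translate([76, 0, 0]) cube([524, 24, 76]);
  translate([76, 0, 626]) cube([524, 24, 76]);
}
translate([0, 0, 759]) {
  cube([70, 101, 2181]);
  translate([858, 0, 0]) cube([70, 101, 2181]);
  translate([0, 0, 2181]) cube([928, 101, 97]);
}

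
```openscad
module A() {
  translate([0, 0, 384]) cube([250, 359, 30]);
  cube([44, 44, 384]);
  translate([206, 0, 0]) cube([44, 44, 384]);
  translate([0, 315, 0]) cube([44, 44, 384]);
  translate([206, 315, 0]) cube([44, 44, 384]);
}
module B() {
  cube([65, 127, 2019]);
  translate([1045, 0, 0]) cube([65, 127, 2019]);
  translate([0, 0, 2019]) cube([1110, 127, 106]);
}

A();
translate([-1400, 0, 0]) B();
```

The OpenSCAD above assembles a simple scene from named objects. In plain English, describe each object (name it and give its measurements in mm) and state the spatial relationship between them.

A is a simple wooden stool: a rectangular seat 250 mm (x) by 359 mm (y), 30 mm thick, top face at z = 414 mm, on four square legs, each 44×44 mm in cross-section. The legs rest on z = 0, each flush with a corner of the seat.

B is a rectangular door frame: two vertical jambs of 65×127 mm section, 2019 mm tall, with a clear opening 980 mm wide between their inner faces. A header 106 mm tall and 127 mm deep lies on top of the jambs and spans the full outside width.

The door frame is on the floor beside the stool on its −x side.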